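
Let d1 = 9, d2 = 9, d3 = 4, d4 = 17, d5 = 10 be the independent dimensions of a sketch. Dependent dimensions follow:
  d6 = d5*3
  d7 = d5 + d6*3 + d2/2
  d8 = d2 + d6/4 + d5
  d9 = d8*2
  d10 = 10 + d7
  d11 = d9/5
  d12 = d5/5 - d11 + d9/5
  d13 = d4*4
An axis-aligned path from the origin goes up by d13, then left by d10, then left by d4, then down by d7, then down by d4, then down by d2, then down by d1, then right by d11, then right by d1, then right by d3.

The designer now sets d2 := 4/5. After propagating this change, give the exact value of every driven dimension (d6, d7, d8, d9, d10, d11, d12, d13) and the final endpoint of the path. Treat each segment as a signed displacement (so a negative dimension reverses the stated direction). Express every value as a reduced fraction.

Apply edit: d2 := 4/5
  d6 = d5*3 = 30
  d7 = d5 + d6*3 + d2/2 = 502/5
  d8 = d2 + d6/4 + d5 = 183/10
  d9 = d8*2 = 183/5
  d10 = 10 + d7 = 552/5
  d11 = d9/5 = 183/25
  d12 = d5/5 - d11 + d9/5 = 2
  d13 = d4*4 = 68
Walk from origin (0, 0):
  seg 1: up by d13 = 68 → (0, 68)
  seg 2: left by d10 = 552/5 → (-552/5, 68)
  seg 3: left by d4 = 17 → (-637/5, 68)
  seg 4: down by d7 = 502/5 → (-637/5, -162/5)
  seg 5: down by d4 = 17 → (-637/5, -247/5)
  seg 6: down by d2 = 4/5 → (-637/5, -251/5)
  seg 7: down by d1 = 9 → (-637/5, -296/5)
  seg 8: right by d11 = 183/25 → (-3002/25, -296/5)
  seg 9: right by d1 = 9 → (-2777/25, -296/5)
  seg 10: right by d3 = 4 → (-2677/25, -296/5)

d6 = 30
d7 = 502/5
d8 = 183/10
d9 = 183/5
d10 = 552/5
d11 = 183/25
d12 = 2
d13 = 68
endpoint = (-2677/25, -296/5)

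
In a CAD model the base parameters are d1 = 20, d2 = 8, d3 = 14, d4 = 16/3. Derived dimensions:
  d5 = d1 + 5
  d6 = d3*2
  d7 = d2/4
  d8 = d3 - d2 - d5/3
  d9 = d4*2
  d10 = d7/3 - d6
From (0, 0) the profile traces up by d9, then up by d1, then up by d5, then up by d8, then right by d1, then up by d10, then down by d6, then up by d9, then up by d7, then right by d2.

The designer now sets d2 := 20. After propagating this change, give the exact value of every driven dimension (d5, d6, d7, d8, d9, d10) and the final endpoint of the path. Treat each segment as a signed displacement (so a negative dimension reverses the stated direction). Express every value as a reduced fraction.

Apply edit: d2 := 20
  d5 = d1 + 5 = 25
  d6 = d3*2 = 28
  d7 = d2/4 = 5
  d8 = d3 - d2 - d5/3 = -43/3
  d9 = d4*2 = 32/3
  d10 = d7/3 - d6 = -79/3
Walk from origin (0, 0):
  seg 1: up by d9 = 32/3 → (0, 32/3)
  seg 2: up by d1 = 20 → (0, 92/3)
  seg 3: up by d5 = 25 → (0, 167/3)
  seg 4: up by d8 = -43/3 → (0, 124/3)
  seg 5: right by d1 = 20 → (20, 124/3)
  seg 6: up by d10 = -79/3 → (20, 15)
  seg 7: down by d6 = 28 → (20, -13)
  seg 8: up by d9 = 32/3 → (20, -7/3)
  seg 9: up by d7 = 5 → (20, 8/3)
  seg 10: right by d2 = 20 → (40, 8/3)

d5 = 25
d6 = 28
d7 = 5
d8 = -43/3
d9 = 32/3
d10 = -79/3
endpoint = (40, 8/3)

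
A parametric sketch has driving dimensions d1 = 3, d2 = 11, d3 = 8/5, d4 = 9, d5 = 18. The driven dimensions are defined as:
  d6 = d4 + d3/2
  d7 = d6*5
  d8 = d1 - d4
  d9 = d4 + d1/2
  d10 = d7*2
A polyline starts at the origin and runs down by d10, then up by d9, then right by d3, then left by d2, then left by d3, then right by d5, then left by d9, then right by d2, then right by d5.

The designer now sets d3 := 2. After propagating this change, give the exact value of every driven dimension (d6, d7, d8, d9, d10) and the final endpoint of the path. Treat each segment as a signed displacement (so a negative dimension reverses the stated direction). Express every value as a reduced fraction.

d6 = 10
d7 = 50
d8 = -6
d9 = 21/2
d10 = 100
endpoint = (51/2, -179/2)

Apply edit: d3 := 2
  d6 = d4 + d3/2 = 10
  d7 = d6*5 = 50
  d8 = d1 - d4 = -6
  d9 = d4 + d1/2 = 21/2
  d10 = d7*2 = 100
Walk from origin (0, 0):
  seg 1: down by d10 = 100 → (0, -100)
  seg 2: up by d9 = 21/2 → (0, -179/2)
  seg 3: right by d3 = 2 → (2, -179/2)
  seg 4: left by d2 = 11 → (-9, -179/2)
  seg 5: left by d3 = 2 → (-11, -179/2)
  seg 6: right by d5 = 18 → (7, -179/2)
  seg 7: left by d9 = 21/2 → (-7/2, -179/2)
  seg 8: right by d2 = 11 → (15/2, -179/2)
  seg 9: right by d5 = 18 → (51/2, -179/2)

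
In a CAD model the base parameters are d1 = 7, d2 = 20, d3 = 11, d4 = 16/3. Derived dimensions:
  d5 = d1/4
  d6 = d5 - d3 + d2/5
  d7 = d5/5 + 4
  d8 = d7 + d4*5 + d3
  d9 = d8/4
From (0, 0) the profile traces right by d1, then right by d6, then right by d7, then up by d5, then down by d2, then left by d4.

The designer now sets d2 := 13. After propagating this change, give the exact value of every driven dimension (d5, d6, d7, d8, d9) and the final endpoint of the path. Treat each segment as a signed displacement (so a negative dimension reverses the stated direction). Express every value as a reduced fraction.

Apply edit: d2 := 13
  d5 = d1/4 = 7/4
  d6 = d5 - d3 + d2/5 = -133/20
  d7 = d5/5 + 4 = 87/20
  d8 = d7 + d4*5 + d3 = 2521/60
  d9 = d8/4 = 2521/240
Walk from origin (0, 0):
  seg 1: right by d1 = 7 → (7, 0)
  seg 2: right by d6 = -133/20 → (7/20, 0)
  seg 3: right by d7 = 87/20 → (47/10, 0)
  seg 4: up by d5 = 7/4 → (47/10, 7/4)
  seg 5: down by d2 = 13 → (47/10, -45/4)
  seg 6: left by d4 = 16/3 → (-19/30, -45/4)

d5 = 7/4
d6 = -133/20
d7 = 87/20
d8 = 2521/60
d9 = 2521/240
endpoint = (-19/30, -45/4)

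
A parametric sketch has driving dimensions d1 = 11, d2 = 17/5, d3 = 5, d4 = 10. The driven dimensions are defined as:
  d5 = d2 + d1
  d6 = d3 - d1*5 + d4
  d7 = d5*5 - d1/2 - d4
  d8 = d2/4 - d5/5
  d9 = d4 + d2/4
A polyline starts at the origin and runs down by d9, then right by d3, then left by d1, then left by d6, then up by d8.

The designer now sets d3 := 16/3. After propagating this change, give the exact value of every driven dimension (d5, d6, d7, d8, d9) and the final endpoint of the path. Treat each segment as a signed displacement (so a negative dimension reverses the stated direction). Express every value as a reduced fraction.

d5 = 72/5
d6 = -119/3
d7 = 113/2
d8 = -203/100
d9 = 217/20
endpoint = (34, -322/25)

Apply edit: d3 := 16/3
  d5 = d2 + d1 = 72/5
  d6 = d3 - d1*5 + d4 = -119/3
  d7 = d5*5 - d1/2 - d4 = 113/2
  d8 = d2/4 - d5/5 = -203/100
  d9 = d4 + d2/4 = 217/20
Walk from origin (0, 0):
  seg 1: down by d9 = 217/20 → (0, -217/20)
  seg 2: right by d3 = 16/3 → (16/3, -217/20)
  seg 3: left by d1 = 11 → (-17/3, -217/20)
  seg 4: left by d6 = -119/3 → (34, -217/20)
  seg 5: up by d8 = -203/100 → (34, -322/25)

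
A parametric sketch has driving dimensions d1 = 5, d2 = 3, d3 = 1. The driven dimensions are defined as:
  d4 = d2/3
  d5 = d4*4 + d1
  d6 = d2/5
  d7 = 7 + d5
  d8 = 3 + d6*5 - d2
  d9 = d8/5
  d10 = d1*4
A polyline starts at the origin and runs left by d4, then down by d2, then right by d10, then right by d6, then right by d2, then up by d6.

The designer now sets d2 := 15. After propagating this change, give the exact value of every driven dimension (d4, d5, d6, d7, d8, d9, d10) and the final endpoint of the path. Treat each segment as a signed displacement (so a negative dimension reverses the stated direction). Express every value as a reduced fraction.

d4 = 5
d5 = 25
d6 = 3
d7 = 32
d8 = 3
d9 = 3/5
d10 = 20
endpoint = (33, -12)

Apply edit: d2 := 15
  d4 = d2/3 = 5
  d5 = d4*4 + d1 = 25
  d6 = d2/5 = 3
  d7 = 7 + d5 = 32
  d8 = 3 + d6*5 - d2 = 3
  d9 = d8/5 = 3/5
  d10 = d1*4 = 20
Walk from origin (0, 0):
  seg 1: left by d4 = 5 → (-5, 0)
  seg 2: down by d2 = 15 → (-5, -15)
  seg 3: right by d10 = 20 → (15, -15)
  seg 4: right by d6 = 3 → (18, -15)
  seg 5: right by d2 = 15 → (33, -15)
  seg 6: up by d6 = 3 → (33, -12)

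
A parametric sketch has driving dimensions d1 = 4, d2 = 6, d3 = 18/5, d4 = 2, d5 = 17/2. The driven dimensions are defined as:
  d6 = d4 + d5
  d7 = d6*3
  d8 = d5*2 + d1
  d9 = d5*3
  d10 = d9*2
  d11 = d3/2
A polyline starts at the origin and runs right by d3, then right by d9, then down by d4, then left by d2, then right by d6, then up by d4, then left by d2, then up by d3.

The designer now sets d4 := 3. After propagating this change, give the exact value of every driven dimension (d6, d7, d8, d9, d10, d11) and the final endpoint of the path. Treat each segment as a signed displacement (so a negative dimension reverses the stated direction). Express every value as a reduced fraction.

Apply edit: d4 := 3
  d6 = d4 + d5 = 23/2
  d7 = d6*3 = 69/2
  d8 = d5*2 + d1 = 21
  d9 = d5*3 = 51/2
  d10 = d9*2 = 51
  d11 = d3/2 = 9/5
Walk from origin (0, 0):
  seg 1: right by d3 = 18/5 → (18/5, 0)
  seg 2: right by d9 = 51/2 → (291/10, 0)
  seg 3: down by d4 = 3 → (291/10, -3)
  seg 4: left by d2 = 6 → (231/10, -3)
  seg 5: right by d6 = 23/2 → (173/5, -3)
  seg 6: up by d4 = 3 → (173/5, 0)
  seg 7: left by d2 = 6 → (143/5, 0)
  seg 8: up by d3 = 18/5 → (143/5, 18/5)

d6 = 23/2
d7 = 69/2
d8 = 21
d9 = 51/2
d10 = 51
d11 = 9/5
endpoint = (143/5, 18/5)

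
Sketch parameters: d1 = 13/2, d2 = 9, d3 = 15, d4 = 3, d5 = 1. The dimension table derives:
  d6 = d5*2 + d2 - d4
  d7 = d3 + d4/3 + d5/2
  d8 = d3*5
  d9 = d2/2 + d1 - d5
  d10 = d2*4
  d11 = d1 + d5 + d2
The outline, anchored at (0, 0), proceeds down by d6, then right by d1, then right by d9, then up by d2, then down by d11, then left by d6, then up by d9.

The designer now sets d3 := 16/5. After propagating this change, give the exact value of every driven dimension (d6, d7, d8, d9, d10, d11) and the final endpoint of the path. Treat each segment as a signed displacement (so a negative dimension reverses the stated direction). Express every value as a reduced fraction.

Apply edit: d3 := 16/5
  d6 = d5*2 + d2 - d4 = 8
  d7 = d3 + d4/3 + d5/2 = 47/10
  d8 = d3*5 = 16
  d9 = d2/2 + d1 - d5 = 10
  d10 = d2*4 = 36
  d11 = d1 + d5 + d2 = 33/2
Walk from origin (0, 0):
  seg 1: down by d6 = 8 → (0, -8)
  seg 2: right by d1 = 13/2 → (13/2, -8)
  seg 3: right by d9 = 10 → (33/2, -8)
  seg 4: up by d2 = 9 → (33/2, 1)
  seg 5: down by d11 = 33/2 → (33/2, -31/2)
  seg 6: left by d6 = 8 → (17/2, -31/2)
  seg 7: up by d9 = 10 → (17/2, -11/2)

d6 = 8
d7 = 47/10
d8 = 16
d9 = 10
d10 = 36
d11 = 33/2
endpoint = (17/2, -11/2)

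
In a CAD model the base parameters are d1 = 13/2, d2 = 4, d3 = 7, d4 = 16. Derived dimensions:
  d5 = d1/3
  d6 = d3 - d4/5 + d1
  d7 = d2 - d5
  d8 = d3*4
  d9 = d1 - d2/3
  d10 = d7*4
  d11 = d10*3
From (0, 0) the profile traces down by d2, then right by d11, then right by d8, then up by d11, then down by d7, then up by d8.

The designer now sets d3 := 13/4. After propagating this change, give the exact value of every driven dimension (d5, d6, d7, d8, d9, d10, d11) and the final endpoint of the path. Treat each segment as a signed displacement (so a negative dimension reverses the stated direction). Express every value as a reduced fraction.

d5 = 13/6
d6 = 131/20
d7 = 11/6
d8 = 13
d9 = 31/6
d10 = 22/3
d11 = 22
endpoint = (35, 175/6)

Apply edit: d3 := 13/4
  d5 = d1/3 = 13/6
  d6 = d3 - d4/5 + d1 = 131/20
  d7 = d2 - d5 = 11/6
  d8 = d3*4 = 13
  d9 = d1 - d2/3 = 31/6
  d10 = d7*4 = 22/3
  d11 = d10*3 = 22
Walk from origin (0, 0):
  seg 1: down by d2 = 4 → (0, -4)
  seg 2: right by d11 = 22 → (22, -4)
  seg 3: right by d8 = 13 → (35, -4)
  seg 4: up by d11 = 22 → (35, 18)
  seg 5: down by d7 = 11/6 → (35, 97/6)
  seg 6: up by d8 = 13 → (35, 175/6)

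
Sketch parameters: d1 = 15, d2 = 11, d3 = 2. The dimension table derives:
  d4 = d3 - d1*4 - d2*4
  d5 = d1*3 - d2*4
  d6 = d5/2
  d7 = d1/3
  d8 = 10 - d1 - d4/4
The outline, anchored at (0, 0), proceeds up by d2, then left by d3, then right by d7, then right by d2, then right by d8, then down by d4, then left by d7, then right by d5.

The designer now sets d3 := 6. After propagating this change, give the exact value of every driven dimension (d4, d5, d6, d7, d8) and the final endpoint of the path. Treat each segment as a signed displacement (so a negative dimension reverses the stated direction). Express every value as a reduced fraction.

d4 = -98
d5 = 1
d6 = 1/2
d7 = 5
d8 = 39/2
endpoint = (51/2, 109)

Apply edit: d3 := 6
  d4 = d3 - d1*4 - d2*4 = -98
  d5 = d1*3 - d2*4 = 1
  d6 = d5/2 = 1/2
  d7 = d1/3 = 5
  d8 = 10 - d1 - d4/4 = 39/2
Walk from origin (0, 0):
  seg 1: up by d2 = 11 → (0, 11)
  seg 2: left by d3 = 6 → (-6, 11)
  seg 3: right by d7 = 5 → (-1, 11)
  seg 4: right by d2 = 11 → (10, 11)
  seg 5: right by d8 = 39/2 → (59/2, 11)
  seg 6: down by d4 = -98 → (59/2, 109)
  seg 7: left by d7 = 5 → (49/2, 109)
  seg 8: right by d5 = 1 → (51/2, 109)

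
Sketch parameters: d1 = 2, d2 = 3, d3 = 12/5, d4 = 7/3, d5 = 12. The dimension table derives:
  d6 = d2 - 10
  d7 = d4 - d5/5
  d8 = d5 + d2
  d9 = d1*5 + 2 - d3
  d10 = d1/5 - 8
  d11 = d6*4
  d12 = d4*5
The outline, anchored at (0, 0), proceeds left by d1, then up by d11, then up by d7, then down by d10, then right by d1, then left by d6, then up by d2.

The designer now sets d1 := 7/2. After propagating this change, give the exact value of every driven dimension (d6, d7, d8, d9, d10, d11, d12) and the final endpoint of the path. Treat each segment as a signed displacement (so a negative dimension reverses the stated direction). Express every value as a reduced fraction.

Apply edit: d1 := 7/2
  d6 = d2 - 10 = -7
  d7 = d4 - d5/5 = -1/15
  d8 = d5 + d2 = 15
  d9 = d1*5 + 2 - d3 = 171/10
  d10 = d1/5 - 8 = -73/10
  d11 = d6*4 = -28
  d12 = d4*5 = 35/3
Walk from origin (0, 0):
  seg 1: left by d1 = 7/2 → (-7/2, 0)
  seg 2: up by d11 = -28 → (-7/2, -28)
  seg 3: up by d7 = -1/15 → (-7/2, -421/15)
  seg 4: down by d10 = -73/10 → (-7/2, -623/30)
  seg 5: right by d1 = 7/2 → (0, -623/30)
  seg 6: left by d6 = -7 → (7, -623/30)
  seg 7: up by d2 = 3 → (7, -533/30)

d6 = -7
d7 = -1/15
d8 = 15
d9 = 171/10
d10 = -73/10
d11 = -28
d12 = 35/3
endpoint = (7, -533/30)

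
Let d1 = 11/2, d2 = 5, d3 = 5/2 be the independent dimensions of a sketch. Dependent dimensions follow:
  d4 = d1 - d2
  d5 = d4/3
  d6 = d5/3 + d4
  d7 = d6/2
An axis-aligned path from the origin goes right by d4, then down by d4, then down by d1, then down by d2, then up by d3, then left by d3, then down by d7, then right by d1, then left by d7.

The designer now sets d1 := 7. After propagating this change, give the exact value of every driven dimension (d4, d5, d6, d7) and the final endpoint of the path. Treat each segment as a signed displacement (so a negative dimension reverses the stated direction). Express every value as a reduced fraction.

Apply edit: d1 := 7
  d4 = d1 - d2 = 2
  d5 = d4/3 = 2/3
  d6 = d5/3 + d4 = 20/9
  d7 = d6/2 = 10/9
Walk from origin (0, 0):
  seg 1: right by d4 = 2 → (2, 0)
  seg 2: down by d4 = 2 → (2, -2)
  seg 3: down by d1 = 7 → (2, -9)
  seg 4: down by d2 = 5 → (2, -14)
  seg 5: up by d3 = 5/2 → (2, -23/2)
  seg 6: left by d3 = 5/2 → (-1/2, -23/2)
  seg 7: down by d7 = 10/9 → (-1/2, -227/18)
  seg 8: right by d1 = 7 → (13/2, -227/18)
  seg 9: left by d7 = 10/9 → (97/18, -227/18)

d4 = 2
d5 = 2/3
d6 = 20/9
d7 = 10/9
endpoint = (97/18, -227/18)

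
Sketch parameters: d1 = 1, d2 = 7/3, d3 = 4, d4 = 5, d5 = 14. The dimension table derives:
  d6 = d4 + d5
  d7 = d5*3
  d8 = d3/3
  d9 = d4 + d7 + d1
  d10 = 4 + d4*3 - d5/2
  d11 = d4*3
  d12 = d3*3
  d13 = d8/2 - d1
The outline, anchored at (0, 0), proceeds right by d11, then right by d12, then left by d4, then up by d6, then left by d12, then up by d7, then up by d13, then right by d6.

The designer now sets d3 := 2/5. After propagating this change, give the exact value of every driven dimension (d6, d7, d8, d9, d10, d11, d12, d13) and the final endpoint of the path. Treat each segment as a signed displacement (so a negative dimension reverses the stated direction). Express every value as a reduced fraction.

Apply edit: d3 := 2/5
  d6 = d4 + d5 = 19
  d7 = d5*3 = 42
  d8 = d3/3 = 2/15
  d9 = d4 + d7 + d1 = 48
  d10 = 4 + d4*3 - d5/2 = 12
  d11 = d4*3 = 15
  d12 = d3*3 = 6/5
  d13 = d8/2 - d1 = -14/15
Walk from origin (0, 0):
  seg 1: right by d11 = 15 → (15, 0)
  seg 2: right by d12 = 6/5 → (81/5, 0)
  seg 3: left by d4 = 5 → (56/5, 0)
  seg 4: up by d6 = 19 → (56/5, 19)
  seg 5: left by d12 = 6/5 → (10, 19)
  seg 6: up by d7 = 42 → (10, 61)
  seg 7: up by d13 = -14/15 → (10, 901/15)
  seg 8: right by d6 = 19 → (29, 901/15)

d6 = 19
d7 = 42
d8 = 2/15
d9 = 48
d10 = 12
d11 = 15
d12 = 6/5
d13 = -14/15
endpoint = (29, 901/15)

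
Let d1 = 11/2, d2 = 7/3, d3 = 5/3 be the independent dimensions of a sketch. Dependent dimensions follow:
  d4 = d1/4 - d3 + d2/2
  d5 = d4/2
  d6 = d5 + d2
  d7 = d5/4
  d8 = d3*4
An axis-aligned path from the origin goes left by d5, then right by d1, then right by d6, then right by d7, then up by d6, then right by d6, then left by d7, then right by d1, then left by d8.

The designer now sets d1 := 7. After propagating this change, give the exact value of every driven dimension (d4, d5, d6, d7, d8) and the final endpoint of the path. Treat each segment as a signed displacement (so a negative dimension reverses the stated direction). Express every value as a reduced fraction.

d4 = 5/4
d5 = 5/8
d6 = 71/24
d7 = 5/32
d8 = 20/3
endpoint = (101/8, 71/24)

Apply edit: d1 := 7
  d4 = d1/4 - d3 + d2/2 = 5/4
  d5 = d4/2 = 5/8
  d6 = d5 + d2 = 71/24
  d7 = d5/4 = 5/32
  d8 = d3*4 = 20/3
Walk from origin (0, 0):
  seg 1: left by d5 = 5/8 → (-5/8, 0)
  seg 2: right by d1 = 7 → (51/8, 0)
  seg 3: right by d6 = 71/24 → (28/3, 0)
  seg 4: right by d7 = 5/32 → (911/96, 0)
  seg 5: up by d6 = 71/24 → (911/96, 71/24)
  seg 6: right by d6 = 71/24 → (1195/96, 71/24)
  seg 7: left by d7 = 5/32 → (295/24, 71/24)
  seg 8: right by d1 = 7 → (463/24, 71/24)
  seg 9: left by d8 = 20/3 → (101/8, 71/24)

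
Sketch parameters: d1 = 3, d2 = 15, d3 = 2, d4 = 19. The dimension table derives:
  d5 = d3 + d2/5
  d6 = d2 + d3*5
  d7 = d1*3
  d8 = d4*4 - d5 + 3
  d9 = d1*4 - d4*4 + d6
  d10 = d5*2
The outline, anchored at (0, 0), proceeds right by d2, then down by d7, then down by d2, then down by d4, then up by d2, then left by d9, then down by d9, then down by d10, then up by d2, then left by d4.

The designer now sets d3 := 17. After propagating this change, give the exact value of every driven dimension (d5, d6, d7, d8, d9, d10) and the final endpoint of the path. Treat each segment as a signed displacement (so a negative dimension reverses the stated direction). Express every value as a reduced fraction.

Apply edit: d3 := 17
  d5 = d3 + d2/5 = 20
  d6 = d2 + d3*5 = 100
  d7 = d1*3 = 9
  d8 = d4*4 - d5 + 3 = 59
  d9 = d1*4 - d4*4 + d6 = 36
  d10 = d5*2 = 40
Walk from origin (0, 0):
  seg 1: right by d2 = 15 → (15, 0)
  seg 2: down by d7 = 9 → (15, -9)
  seg 3: down by d2 = 15 → (15, -24)
  seg 4: down by d4 = 19 → (15, -43)
  seg 5: up by d2 = 15 → (15, -28)
  seg 6: left by d9 = 36 → (-21, -28)
  seg 7: down by d9 = 36 → (-21, -64)
  seg 8: down by d10 = 40 → (-21, -104)
  seg 9: up by d2 = 15 → (-21, -89)
  seg 10: left by d4 = 19 → (-40, -89)

d5 = 20
d6 = 100
d7 = 9
d8 = 59
d9 = 36
d10 = 40
endpoint = (-40, -89)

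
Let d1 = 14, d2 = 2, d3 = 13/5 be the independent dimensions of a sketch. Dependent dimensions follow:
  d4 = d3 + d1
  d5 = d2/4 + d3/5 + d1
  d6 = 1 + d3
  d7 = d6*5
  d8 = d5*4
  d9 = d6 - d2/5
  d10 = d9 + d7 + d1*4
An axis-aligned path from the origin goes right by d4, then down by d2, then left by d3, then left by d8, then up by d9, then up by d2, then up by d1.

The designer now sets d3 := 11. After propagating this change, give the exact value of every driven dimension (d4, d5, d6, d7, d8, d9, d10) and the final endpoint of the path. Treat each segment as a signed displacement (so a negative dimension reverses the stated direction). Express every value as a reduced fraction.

d4 = 25
d5 = 167/10
d6 = 12
d7 = 60
d8 = 334/5
d9 = 58/5
d10 = 638/5
endpoint = (-264/5, 128/5)

Apply edit: d3 := 11
  d4 = d3 + d1 = 25
  d5 = d2/4 + d3/5 + d1 = 167/10
  d6 = 1 + d3 = 12
  d7 = d6*5 = 60
  d8 = d5*4 = 334/5
  d9 = d6 - d2/5 = 58/5
  d10 = d9 + d7 + d1*4 = 638/5
Walk from origin (0, 0):
  seg 1: right by d4 = 25 → (25, 0)
  seg 2: down by d2 = 2 → (25, -2)
  seg 3: left by d3 = 11 → (14, -2)
  seg 4: left by d8 = 334/5 → (-264/5, -2)
  seg 5: up by d9 = 58/5 → (-264/5, 48/5)
  seg 6: up by d2 = 2 → (-264/5, 58/5)
  seg 7: up by d1 = 14 → (-264/5, 128/5)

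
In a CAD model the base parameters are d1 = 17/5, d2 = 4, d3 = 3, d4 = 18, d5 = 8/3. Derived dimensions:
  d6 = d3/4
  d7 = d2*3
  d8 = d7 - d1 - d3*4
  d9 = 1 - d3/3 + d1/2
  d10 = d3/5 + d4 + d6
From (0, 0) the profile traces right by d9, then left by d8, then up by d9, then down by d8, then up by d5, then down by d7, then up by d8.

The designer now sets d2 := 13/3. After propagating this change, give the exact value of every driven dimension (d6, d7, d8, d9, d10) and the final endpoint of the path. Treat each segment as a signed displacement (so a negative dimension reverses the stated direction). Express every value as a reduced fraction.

d6 = 3/4
d7 = 13
d8 = -12/5
d9 = 17/10
d10 = 387/20
endpoint = (41/10, -259/30)

Apply edit: d2 := 13/3
  d6 = d3/4 = 3/4
  d7 = d2*3 = 13
  d8 = d7 - d1 - d3*4 = -12/5
  d9 = 1 - d3/3 + d1/2 = 17/10
  d10 = d3/5 + d4 + d6 = 387/20
Walk from origin (0, 0):
  seg 1: right by d9 = 17/10 → (17/10, 0)
  seg 2: left by d8 = -12/5 → (41/10, 0)
  seg 3: up by d9 = 17/10 → (41/10, 17/10)
  seg 4: down by d8 = -12/5 → (41/10, 41/10)
  seg 5: up by d5 = 8/3 → (41/10, 203/30)
  seg 6: down by d7 = 13 → (41/10, -187/30)
  seg 7: up by d8 = -12/5 → (41/10, -259/30)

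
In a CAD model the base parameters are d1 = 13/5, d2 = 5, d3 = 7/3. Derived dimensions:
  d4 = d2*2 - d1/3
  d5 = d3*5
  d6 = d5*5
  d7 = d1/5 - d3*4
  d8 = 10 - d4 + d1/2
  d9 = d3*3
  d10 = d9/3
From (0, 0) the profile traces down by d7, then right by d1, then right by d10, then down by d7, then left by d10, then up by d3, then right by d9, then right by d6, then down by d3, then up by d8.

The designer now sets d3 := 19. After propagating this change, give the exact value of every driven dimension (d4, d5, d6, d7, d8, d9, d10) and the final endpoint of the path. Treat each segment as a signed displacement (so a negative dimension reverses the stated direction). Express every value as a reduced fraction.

Apply edit: d3 := 19
  d4 = d2*2 - d1/3 = 137/15
  d5 = d3*5 = 95
  d6 = d5*5 = 475
  d7 = d1/5 - d3*4 = -1887/25
  d8 = 10 - d4 + d1/2 = 13/6
  d9 = d3*3 = 57
  d10 = d9/3 = 19
Walk from origin (0, 0):
  seg 1: down by d7 = -1887/25 → (0, 1887/25)
  seg 2: right by d1 = 13/5 → (13/5, 1887/25)
  seg 3: right by d10 = 19 → (108/5, 1887/25)
  seg 4: down by d7 = -1887/25 → (108/5, 3774/25)
  seg 5: left by d10 = 19 → (13/5, 3774/25)
  seg 6: up by d3 = 19 → (13/5, 4249/25)
  seg 7: right by d9 = 57 → (298/5, 4249/25)
  seg 8: right by d6 = 475 → (2673/5, 4249/25)
  seg 9: down by d3 = 19 → (2673/5, 3774/25)
  seg 10: up by d8 = 13/6 → (2673/5, 22969/150)

d4 = 137/15
d5 = 95
d6 = 475
d7 = -1887/25
d8 = 13/6
d9 = 57
d10 = 19
endpoint = (2673/5, 22969/150)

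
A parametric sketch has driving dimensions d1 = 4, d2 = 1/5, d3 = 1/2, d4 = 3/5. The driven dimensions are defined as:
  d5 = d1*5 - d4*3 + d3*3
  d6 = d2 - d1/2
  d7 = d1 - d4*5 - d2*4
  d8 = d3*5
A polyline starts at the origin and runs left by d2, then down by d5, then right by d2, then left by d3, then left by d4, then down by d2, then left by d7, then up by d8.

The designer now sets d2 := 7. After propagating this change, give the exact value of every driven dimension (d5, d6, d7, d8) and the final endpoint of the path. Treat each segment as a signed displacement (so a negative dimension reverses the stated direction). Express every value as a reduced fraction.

Apply edit: d2 := 7
  d5 = d1*5 - d4*3 + d3*3 = 197/10
  d6 = d2 - d1/2 = 5
  d7 = d1 - d4*5 - d2*4 = -27
  d8 = d3*5 = 5/2
Walk from origin (0, 0):
  seg 1: left by d2 = 7 → (-7, 0)
  seg 2: down by d5 = 197/10 → (-7, -197/10)
  seg 3: right by d2 = 7 → (0, -197/10)
  seg 4: left by d3 = 1/2 → (-1/2, -197/10)
  seg 5: left by d4 = 3/5 → (-11/10, -197/10)
  seg 6: down by d2 = 7 → (-11/10, -267/10)
  seg 7: left by d7 = -27 → (259/10, -267/10)
  seg 8: up by d8 = 5/2 → (259/10, -121/5)

d5 = 197/10
d6 = 5
d7 = -27
d8 = 5/2
endpoint = (259/10, -121/5)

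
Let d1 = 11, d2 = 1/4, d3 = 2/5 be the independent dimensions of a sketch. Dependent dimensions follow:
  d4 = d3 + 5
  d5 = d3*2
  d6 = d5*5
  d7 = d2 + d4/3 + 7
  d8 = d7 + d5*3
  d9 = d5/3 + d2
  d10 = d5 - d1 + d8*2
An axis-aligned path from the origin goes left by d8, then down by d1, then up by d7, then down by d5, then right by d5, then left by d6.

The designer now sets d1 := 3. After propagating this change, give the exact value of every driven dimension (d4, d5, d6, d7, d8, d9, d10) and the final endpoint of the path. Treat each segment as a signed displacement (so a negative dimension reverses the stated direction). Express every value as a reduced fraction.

Apply edit: d1 := 3
  d4 = d3 + 5 = 27/5
  d5 = d3*2 = 4/5
  d6 = d5*5 = 4
  d7 = d2 + d4/3 + 7 = 181/20
  d8 = d7 + d5*3 = 229/20
  d9 = d5/3 + d2 = 31/60
  d10 = d5 - d1 + d8*2 = 207/10
Walk from origin (0, 0):
  seg 1: left by d8 = 229/20 → (-229/20, 0)
  seg 2: down by d1 = 3 → (-229/20, -3)
  seg 3: up by d7 = 181/20 → (-229/20, 121/20)
  seg 4: down by d5 = 4/5 → (-229/20, 21/4)
  seg 5: right by d5 = 4/5 → (-213/20, 21/4)
  seg 6: left by d6 = 4 → (-293/20, 21/4)

d4 = 27/5
d5 = 4/5
d6 = 4
d7 = 181/20
d8 = 229/20
d9 = 31/60
d10 = 207/10
endpoint = (-293/20, 21/4)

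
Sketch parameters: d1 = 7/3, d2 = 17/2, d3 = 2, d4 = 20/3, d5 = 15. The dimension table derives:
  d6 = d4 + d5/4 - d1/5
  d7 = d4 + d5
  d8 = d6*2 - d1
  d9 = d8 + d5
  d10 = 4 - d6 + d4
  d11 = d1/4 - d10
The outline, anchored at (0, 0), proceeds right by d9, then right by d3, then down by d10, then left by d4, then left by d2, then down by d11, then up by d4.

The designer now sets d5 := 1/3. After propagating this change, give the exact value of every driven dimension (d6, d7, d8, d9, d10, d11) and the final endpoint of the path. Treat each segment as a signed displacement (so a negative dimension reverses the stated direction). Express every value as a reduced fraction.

d6 = 377/60
d7 = 7
d8 = 307/30
d9 = 317/30
d10 = 263/60
d11 = -19/5
endpoint = (-13/5, 73/12)

Apply edit: d5 := 1/3
  d6 = d4 + d5/4 - d1/5 = 377/60
  d7 = d4 + d5 = 7
  d8 = d6*2 - d1 = 307/30
  d9 = d8 + d5 = 317/30
  d10 = 4 - d6 + d4 = 263/60
  d11 = d1/4 - d10 = -19/5
Walk from origin (0, 0):
  seg 1: right by d9 = 317/30 → (317/30, 0)
  seg 2: right by d3 = 2 → (377/30, 0)
  seg 3: down by d10 = 263/60 → (377/30, -263/60)
  seg 4: left by d4 = 20/3 → (59/10, -263/60)
  seg 5: left by d2 = 17/2 → (-13/5, -263/60)
  seg 6: down by d11 = -19/5 → (-13/5, -7/12)
  seg 7: up by d4 = 20/3 → (-13/5, 73/12)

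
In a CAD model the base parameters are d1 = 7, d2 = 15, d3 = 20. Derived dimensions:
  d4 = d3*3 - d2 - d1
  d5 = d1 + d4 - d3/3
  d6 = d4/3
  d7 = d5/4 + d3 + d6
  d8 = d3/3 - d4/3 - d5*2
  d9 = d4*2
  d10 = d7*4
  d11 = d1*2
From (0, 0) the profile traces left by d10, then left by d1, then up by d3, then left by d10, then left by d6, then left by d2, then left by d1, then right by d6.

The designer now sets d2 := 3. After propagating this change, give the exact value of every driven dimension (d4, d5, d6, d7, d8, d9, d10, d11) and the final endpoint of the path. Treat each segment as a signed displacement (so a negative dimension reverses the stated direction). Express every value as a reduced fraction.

d4 = 50
d5 = 151/3
d6 = 50/3
d7 = 197/4
d8 = -332/3
d9 = 100
d10 = 197
d11 = 14
endpoint = (-411, 20)

Apply edit: d2 := 3
  d4 = d3*3 - d2 - d1 = 50
  d5 = d1 + d4 - d3/3 = 151/3
  d6 = d4/3 = 50/3
  d7 = d5/4 + d3 + d6 = 197/4
  d8 = d3/3 - d4/3 - d5*2 = -332/3
  d9 = d4*2 = 100
  d10 = d7*4 = 197
  d11 = d1*2 = 14
Walk from origin (0, 0):
  seg 1: left by d10 = 197 → (-197, 0)
  seg 2: left by d1 = 7 → (-204, 0)
  seg 3: up by d3 = 20 → (-204, 20)
  seg 4: left by d10 = 197 → (-401, 20)
  seg 5: left by d6 = 50/3 → (-1253/3, 20)
  seg 6: left by d2 = 3 → (-1262/3, 20)
  seg 7: left by d1 = 7 → (-1283/3, 20)
  seg 8: right by d6 = 50/3 → (-411, 20)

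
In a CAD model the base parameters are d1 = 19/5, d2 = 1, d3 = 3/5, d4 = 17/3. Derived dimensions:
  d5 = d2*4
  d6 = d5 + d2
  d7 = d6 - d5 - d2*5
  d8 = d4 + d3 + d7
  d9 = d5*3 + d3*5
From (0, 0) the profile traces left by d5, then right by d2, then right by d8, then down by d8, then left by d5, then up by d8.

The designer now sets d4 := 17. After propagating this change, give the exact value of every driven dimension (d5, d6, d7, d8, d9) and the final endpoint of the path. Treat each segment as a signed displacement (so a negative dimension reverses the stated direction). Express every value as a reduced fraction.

d5 = 4
d6 = 5
d7 = -4
d8 = 68/5
d9 = 15
endpoint = (33/5, 0)

Apply edit: d4 := 17
  d5 = d2*4 = 4
  d6 = d5 + d2 = 5
  d7 = d6 - d5 - d2*5 = -4
  d8 = d4 + d3 + d7 = 68/5
  d9 = d5*3 + d3*5 = 15
Walk from origin (0, 0):
  seg 1: left by d5 = 4 → (-4, 0)
  seg 2: right by d2 = 1 → (-3, 0)
  seg 3: right by d8 = 68/5 → (53/5, 0)
  seg 4: down by d8 = 68/5 → (53/5, -68/5)
  seg 5: left by d5 = 4 → (33/5, -68/5)
  seg 6: up by d8 = 68/5 → (33/5, 0)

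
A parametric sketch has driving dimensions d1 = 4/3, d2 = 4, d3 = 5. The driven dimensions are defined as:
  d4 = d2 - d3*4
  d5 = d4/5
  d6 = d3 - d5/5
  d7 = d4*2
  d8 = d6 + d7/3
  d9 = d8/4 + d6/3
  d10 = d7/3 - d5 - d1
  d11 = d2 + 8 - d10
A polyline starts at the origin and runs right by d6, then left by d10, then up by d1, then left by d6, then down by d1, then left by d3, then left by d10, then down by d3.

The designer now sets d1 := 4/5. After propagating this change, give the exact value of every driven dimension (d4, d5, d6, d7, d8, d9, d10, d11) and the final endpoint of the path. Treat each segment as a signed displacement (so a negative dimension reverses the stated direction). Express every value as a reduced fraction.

d4 = -16
d5 = -16/5
d6 = 141/25
d7 = -32
d8 = -377/75
d9 = 187/300
d10 = -124/15
d11 = 304/15
endpoint = (173/15, -5)

Apply edit: d1 := 4/5
  d4 = d2 - d3*4 = -16
  d5 = d4/5 = -16/5
  d6 = d3 - d5/5 = 141/25
  d7 = d4*2 = -32
  d8 = d6 + d7/3 = -377/75
  d9 = d8/4 + d6/3 = 187/300
  d10 = d7/3 - d5 - d1 = -124/15
  d11 = d2 + 8 - d10 = 304/15
Walk from origin (0, 0):
  seg 1: right by d6 = 141/25 → (141/25, 0)
  seg 2: left by d10 = -124/15 → (1043/75, 0)
  seg 3: up by d1 = 4/5 → (1043/75, 4/5)
  seg 4: left by d6 = 141/25 → (124/15, 4/5)
  seg 5: down by d1 = 4/5 → (124/15, 0)
  seg 6: left by d3 = 5 → (49/15, 0)
  seg 7: left by d10 = -124/15 → (173/15, 0)
  seg 8: down by d3 = 5 → (173/15, -5)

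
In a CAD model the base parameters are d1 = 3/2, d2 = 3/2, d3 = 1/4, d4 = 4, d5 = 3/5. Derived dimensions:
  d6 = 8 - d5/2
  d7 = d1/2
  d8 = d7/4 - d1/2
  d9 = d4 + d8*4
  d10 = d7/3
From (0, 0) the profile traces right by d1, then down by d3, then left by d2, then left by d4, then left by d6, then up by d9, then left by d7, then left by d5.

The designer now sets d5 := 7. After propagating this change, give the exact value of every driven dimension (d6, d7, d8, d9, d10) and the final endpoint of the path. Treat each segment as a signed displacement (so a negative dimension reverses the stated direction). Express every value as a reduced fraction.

d6 = 9/2
d7 = 3/4
d8 = -9/16
d9 = 7/4
d10 = 1/4
endpoint = (-65/4, 3/2)

Apply edit: d5 := 7
  d6 = 8 - d5/2 = 9/2
  d7 = d1/2 = 3/4
  d8 = d7/4 - d1/2 = -9/16
  d9 = d4 + d8*4 = 7/4
  d10 = d7/3 = 1/4
Walk from origin (0, 0):
  seg 1: right by d1 = 3/2 → (3/2, 0)
  seg 2: down by d3 = 1/4 → (3/2, -1/4)
  seg 3: left by d2 = 3/2 → (0, -1/4)
  seg 4: left by d4 = 4 → (-4, -1/4)
  seg 5: left by d6 = 9/2 → (-17/2, -1/4)
  seg 6: up by d9 = 7/4 → (-17/2, 3/2)
  seg 7: left by d7 = 3/4 → (-37/4, 3/2)
  seg 8: left by d5 = 7 → (-65/4, 3/2)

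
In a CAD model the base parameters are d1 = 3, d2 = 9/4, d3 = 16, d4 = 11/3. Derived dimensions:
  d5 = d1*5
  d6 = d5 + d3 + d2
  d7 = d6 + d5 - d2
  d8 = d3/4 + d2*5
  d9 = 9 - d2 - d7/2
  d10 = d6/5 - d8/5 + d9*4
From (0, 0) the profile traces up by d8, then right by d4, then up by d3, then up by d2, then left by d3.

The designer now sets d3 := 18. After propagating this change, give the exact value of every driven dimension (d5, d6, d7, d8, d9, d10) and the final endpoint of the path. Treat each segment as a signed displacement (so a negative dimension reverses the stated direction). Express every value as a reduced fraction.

Apply edit: d3 := 18
  d5 = d1*5 = 15
  d6 = d5 + d3 + d2 = 141/4
  d7 = d6 + d5 - d2 = 48
  d8 = d3/4 + d2*5 = 63/4
  d9 = 9 - d2 - d7/2 = -69/4
  d10 = d6/5 - d8/5 + d9*4 = -651/10
Walk from origin (0, 0):
  seg 1: up by d8 = 63/4 → (0, 63/4)
  seg 2: right by d4 = 11/3 → (11/3, 63/4)
  seg 3: up by d3 = 18 → (11/3, 135/4)
  seg 4: up by d2 = 9/4 → (11/3, 36)
  seg 5: left by d3 = 18 → (-43/3, 36)

d5 = 15
d6 = 141/4
d7 = 48
d8 = 63/4
d9 = -69/4
d10 = -651/10
endpoint = (-43/3, 36)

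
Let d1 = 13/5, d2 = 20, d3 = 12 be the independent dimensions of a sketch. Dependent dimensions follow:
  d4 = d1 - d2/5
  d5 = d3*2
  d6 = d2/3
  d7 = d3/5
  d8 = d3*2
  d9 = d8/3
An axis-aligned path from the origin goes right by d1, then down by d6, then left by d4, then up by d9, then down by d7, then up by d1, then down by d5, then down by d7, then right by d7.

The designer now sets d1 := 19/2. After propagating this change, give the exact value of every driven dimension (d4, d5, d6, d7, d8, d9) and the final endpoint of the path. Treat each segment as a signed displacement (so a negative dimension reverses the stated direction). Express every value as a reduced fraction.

d4 = 11/2
d5 = 24
d6 = 20/3
d7 = 12/5
d8 = 24
d9 = 8
endpoint = (32/5, -539/30)

Apply edit: d1 := 19/2
  d4 = d1 - d2/5 = 11/2
  d5 = d3*2 = 24
  d6 = d2/3 = 20/3
  d7 = d3/5 = 12/5
  d8 = d3*2 = 24
  d9 = d8/3 = 8
Walk from origin (0, 0):
  seg 1: right by d1 = 19/2 → (19/2, 0)
  seg 2: down by d6 = 20/3 → (19/2, -20/3)
  seg 3: left by d4 = 11/2 → (4, -20/3)
  seg 4: up by d9 = 8 → (4, 4/3)
  seg 5: down by d7 = 12/5 → (4, -16/15)
  seg 6: up by d1 = 19/2 → (4, 253/30)
  seg 7: down by d5 = 24 → (4, -467/30)
  seg 8: down by d7 = 12/5 → (4, -539/30)
  seg 9: right by d7 = 12/5 → (32/5, -539/30)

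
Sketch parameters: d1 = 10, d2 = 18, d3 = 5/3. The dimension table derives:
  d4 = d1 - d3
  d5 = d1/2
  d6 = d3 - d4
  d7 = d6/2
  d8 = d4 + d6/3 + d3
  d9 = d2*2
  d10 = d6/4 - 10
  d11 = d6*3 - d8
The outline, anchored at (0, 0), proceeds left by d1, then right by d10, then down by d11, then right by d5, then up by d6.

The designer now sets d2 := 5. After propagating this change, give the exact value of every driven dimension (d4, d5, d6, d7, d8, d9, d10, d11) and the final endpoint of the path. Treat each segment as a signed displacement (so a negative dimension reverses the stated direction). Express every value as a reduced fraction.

d4 = 25/3
d5 = 5
d6 = -20/3
d7 = -10/3
d8 = 70/9
d9 = 10
d10 = -35/3
d11 = -250/9
endpoint = (-50/3, 190/9)

Apply edit: d2 := 5
  d4 = d1 - d3 = 25/3
  d5 = d1/2 = 5
  d6 = d3 - d4 = -20/3
  d7 = d6/2 = -10/3
  d8 = d4 + d6/3 + d3 = 70/9
  d9 = d2*2 = 10
  d10 = d6/4 - 10 = -35/3
  d11 = d6*3 - d8 = -250/9
Walk from origin (0, 0):
  seg 1: left by d1 = 10 → (-10, 0)
  seg 2: right by d10 = -35/3 → (-65/3, 0)
  seg 3: down by d11 = -250/9 → (-65/3, 250/9)
  seg 4: right by d5 = 5 → (-50/3, 250/9)
  seg 5: up by d6 = -20/3 → (-50/3, 190/9)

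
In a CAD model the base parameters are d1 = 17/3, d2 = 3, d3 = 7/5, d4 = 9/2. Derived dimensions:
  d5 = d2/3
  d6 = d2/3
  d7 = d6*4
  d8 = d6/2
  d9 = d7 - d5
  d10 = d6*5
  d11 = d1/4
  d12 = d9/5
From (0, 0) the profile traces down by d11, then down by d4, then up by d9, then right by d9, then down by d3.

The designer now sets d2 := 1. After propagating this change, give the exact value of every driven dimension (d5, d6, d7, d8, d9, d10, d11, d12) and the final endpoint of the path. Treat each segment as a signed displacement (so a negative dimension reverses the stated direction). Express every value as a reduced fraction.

Apply edit: d2 := 1
  d5 = d2/3 = 1/3
  d6 = d2/3 = 1/3
  d7 = d6*4 = 4/3
  d8 = d6/2 = 1/6
  d9 = d7 - d5 = 1
  d10 = d6*5 = 5/3
  d11 = d1/4 = 17/12
  d12 = d9/5 = 1/5
Walk from origin (0, 0):
  seg 1: down by d11 = 17/12 → (0, -17/12)
  seg 2: down by d4 = 9/2 → (0, -71/12)
  seg 3: up by d9 = 1 → (0, -59/12)
  seg 4: right by d9 = 1 → (1, -59/12)
  seg 5: down by d3 = 7/5 → (1, -379/60)

d5 = 1/3
d6 = 1/3
d7 = 4/3
d8 = 1/6
d9 = 1
d10 = 5/3
d11 = 17/12
d12 = 1/5
endpoint = (1, -379/60)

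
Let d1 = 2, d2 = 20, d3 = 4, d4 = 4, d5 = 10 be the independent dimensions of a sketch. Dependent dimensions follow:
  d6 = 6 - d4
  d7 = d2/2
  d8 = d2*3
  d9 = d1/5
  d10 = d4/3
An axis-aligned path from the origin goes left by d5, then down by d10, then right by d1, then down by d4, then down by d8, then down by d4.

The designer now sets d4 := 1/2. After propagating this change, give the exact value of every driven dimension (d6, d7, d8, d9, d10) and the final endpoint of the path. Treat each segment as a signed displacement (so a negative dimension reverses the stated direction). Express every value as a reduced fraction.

Apply edit: d4 := 1/2
  d6 = 6 - d4 = 11/2
  d7 = d2/2 = 10
  d8 = d2*3 = 60
  d9 = d1/5 = 2/5
  d10 = d4/3 = 1/6
Walk from origin (0, 0):
  seg 1: left by d5 = 10 → (-10, 0)
  seg 2: down by d10 = 1/6 → (-10, -1/6)
  seg 3: right by d1 = 2 → (-8, -1/6)
  seg 4: down by d4 = 1/2 → (-8, -2/3)
  seg 5: down by d8 = 60 → (-8, -182/3)
  seg 6: down by d4 = 1/2 → (-8, -367/6)

d6 = 11/2
d7 = 10
d8 = 60
d9 = 2/5
d10 = 1/6
endpoint = (-8, -367/6)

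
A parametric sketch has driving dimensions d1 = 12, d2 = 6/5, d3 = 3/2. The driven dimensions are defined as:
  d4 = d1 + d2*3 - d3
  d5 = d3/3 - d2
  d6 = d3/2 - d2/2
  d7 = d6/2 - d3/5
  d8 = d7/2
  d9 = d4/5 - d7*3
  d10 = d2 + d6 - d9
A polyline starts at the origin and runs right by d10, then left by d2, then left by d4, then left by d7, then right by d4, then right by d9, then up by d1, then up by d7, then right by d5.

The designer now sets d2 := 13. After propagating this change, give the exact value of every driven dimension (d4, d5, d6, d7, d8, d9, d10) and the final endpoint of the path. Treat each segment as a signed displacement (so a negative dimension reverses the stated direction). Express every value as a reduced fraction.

d4 = 99/2
d5 = -25/2
d6 = -23/4
d7 = -127/40
d8 = -127/80
d9 = 777/40
d10 = -487/40
endpoint = (-603/40, 353/40)

Apply edit: d2 := 13
  d4 = d1 + d2*3 - d3 = 99/2
  d5 = d3/3 - d2 = -25/2
  d6 = d3/2 - d2/2 = -23/4
  d7 = d6/2 - d3/5 = -127/40
  d8 = d7/2 = -127/80
  d9 = d4/5 - d7*3 = 777/40
  d10 = d2 + d6 - d9 = -487/40
Walk from origin (0, 0):
  seg 1: right by d10 = -487/40 → (-487/40, 0)
  seg 2: left by d2 = 13 → (-1007/40, 0)
  seg 3: left by d4 = 99/2 → (-2987/40, 0)
  seg 4: left by d7 = -127/40 → (-143/2, 0)
  seg 5: right by d4 = 99/2 → (-22, 0)
  seg 6: right by d9 = 777/40 → (-103/40, 0)
  seg 7: up by d1 = 12 → (-103/40, 12)
  seg 8: up by d7 = -127/40 → (-103/40, 353/40)
  seg 9: right by d5 = -25/2 → (-603/40, 353/40)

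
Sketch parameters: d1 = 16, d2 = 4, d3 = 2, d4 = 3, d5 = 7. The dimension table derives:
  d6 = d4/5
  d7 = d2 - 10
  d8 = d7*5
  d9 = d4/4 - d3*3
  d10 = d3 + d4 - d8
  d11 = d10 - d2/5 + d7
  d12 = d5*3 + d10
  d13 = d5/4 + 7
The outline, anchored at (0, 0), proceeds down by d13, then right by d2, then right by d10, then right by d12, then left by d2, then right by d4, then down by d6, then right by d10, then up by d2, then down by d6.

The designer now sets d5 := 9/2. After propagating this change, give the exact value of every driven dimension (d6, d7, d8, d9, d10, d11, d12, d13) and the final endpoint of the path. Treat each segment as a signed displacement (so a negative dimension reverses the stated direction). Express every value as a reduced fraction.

d6 = 3/5
d7 = -6
d8 = -30
d9 = -21/4
d10 = 35
d11 = 141/5
d12 = 97/2
d13 = 65/8
endpoint = (243/2, -213/40)

Apply edit: d5 := 9/2
  d6 = d4/5 = 3/5
  d7 = d2 - 10 = -6
  d8 = d7*5 = -30
  d9 = d4/4 - d3*3 = -21/4
  d10 = d3 + d4 - d8 = 35
  d11 = d10 - d2/5 + d7 = 141/5
  d12 = d5*3 + d10 = 97/2
  d13 = d5/4 + 7 = 65/8
Walk from origin (0, 0):
  seg 1: down by d13 = 65/8 → (0, -65/8)
  seg 2: right by d2 = 4 → (4, -65/8)
  seg 3: right by d10 = 35 → (39, -65/8)
  seg 4: right by d12 = 97/2 → (175/2, -65/8)
  seg 5: left by d2 = 4 → (167/2, -65/8)
  seg 6: right by d4 = 3 → (173/2, -65/8)
  seg 7: down by d6 = 3/5 → (173/2, -349/40)
  seg 8: right by d10 = 35 → (243/2, -349/40)
  seg 9: up by d2 = 4 → (243/2, -189/40)
  seg 10: down by d6 = 3/5 → (243/2, -213/40)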